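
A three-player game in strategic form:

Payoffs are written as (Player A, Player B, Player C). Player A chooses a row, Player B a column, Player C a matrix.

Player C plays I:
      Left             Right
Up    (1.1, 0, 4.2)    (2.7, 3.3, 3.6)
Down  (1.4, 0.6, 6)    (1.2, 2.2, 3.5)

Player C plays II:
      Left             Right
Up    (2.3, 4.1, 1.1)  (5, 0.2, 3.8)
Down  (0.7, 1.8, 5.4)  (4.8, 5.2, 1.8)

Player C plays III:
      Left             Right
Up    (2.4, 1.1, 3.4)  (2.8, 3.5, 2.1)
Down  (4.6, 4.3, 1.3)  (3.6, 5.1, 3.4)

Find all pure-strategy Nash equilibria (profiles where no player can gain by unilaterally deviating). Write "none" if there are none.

Player A against (Left, I): payoffs 1.1, 1.4 → best response Down.
Player A against (Left, II): payoffs 2.3, 0.7 → best response Up.
Player A against (Left, III): payoffs 2.4, 4.6 → best response Down.
Player A against (Right, I): payoffs 2.7, 1.2 → best response Up.
Player A against (Right, II): payoffs 5, 4.8 → best response Up.
Player A against (Right, III): payoffs 2.8, 3.6 → best response Down.
Player B against (Up, I): payoffs 0, 3.3 → best response Right.
Player B against (Up, II): payoffs 4.1, 0.2 → best response Left.
Player B against (Up, III): payoffs 1.1, 3.5 → best response Right.
Player B against (Down, I): payoffs 0.6, 2.2 → best response Right.
Player B against (Down, II): payoffs 1.8, 5.2 → best response Right.
Player B against (Down, III): payoffs 4.3, 5.1 → best response Right.
Player C against (Up, Left): payoffs 4.2, 1.1, 3.4 → best response I.
Player C against (Up, Right): payoffs 3.6, 3.8, 2.1 → best response II.
Player C against (Down, Left): payoffs 6, 5.4, 1.3 → best response I.
Player C against (Down, Right): payoffs 3.5, 1.8, 3.4 → best response I.
No profile is a mutual best response for all players.

There is no pure-strategy Nash equilibrium.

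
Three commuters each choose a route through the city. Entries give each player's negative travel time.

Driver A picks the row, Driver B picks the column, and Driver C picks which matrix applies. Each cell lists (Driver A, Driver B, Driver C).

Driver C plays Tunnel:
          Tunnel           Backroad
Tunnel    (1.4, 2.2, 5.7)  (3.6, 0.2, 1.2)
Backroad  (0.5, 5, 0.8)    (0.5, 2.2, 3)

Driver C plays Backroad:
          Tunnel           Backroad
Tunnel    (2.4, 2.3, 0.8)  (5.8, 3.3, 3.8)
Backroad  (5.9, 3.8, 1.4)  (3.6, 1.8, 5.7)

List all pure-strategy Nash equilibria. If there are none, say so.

(Tunnel, Tunnel, Tunnel): Driver A gets 1.4, best alternative 0.5; Driver B gets 2.2, best alternative 0.2; Driver C gets 5.7, best alternative 0.8. No profitable deviation — NE.
(Tunnel, Tunnel, Backroad): Driver A can switch to Backroad (2.4 → 5.9). Not NE.
(Tunnel, Backroad, Tunnel): Driver B can switch to Tunnel (0.2 → 2.2). Not NE.
(Tunnel, Backroad, Backroad): Driver A gets 5.8, best alternative 3.6; Driver B gets 3.3, best alternative 2.3; Driver C gets 3.8, best alternative 1.2. No profitable deviation — NE.
(Backroad, Tunnel, Tunnel): Driver A can switch to Tunnel (0.5 → 1.4). Not NE.
(Backroad, Tunnel, Backroad): Driver A gets 5.9, best alternative 2.4; Driver B gets 3.8, best alternative 1.8; Driver C gets 1.4, best alternative 0.8. No profitable deviation — NE.
(Backroad, Backroad, Tunnel): Driver A can switch to Tunnel (0.5 → 3.6). Not NE.
(Backroad, Backroad, Backroad): Driver A can switch to Tunnel (3.6 → 5.8). Not NE.

(Tunnel, Tunnel, Tunnel); (Tunnel, Backroad, Backroad); (Backroad, Tunnel, Backroad)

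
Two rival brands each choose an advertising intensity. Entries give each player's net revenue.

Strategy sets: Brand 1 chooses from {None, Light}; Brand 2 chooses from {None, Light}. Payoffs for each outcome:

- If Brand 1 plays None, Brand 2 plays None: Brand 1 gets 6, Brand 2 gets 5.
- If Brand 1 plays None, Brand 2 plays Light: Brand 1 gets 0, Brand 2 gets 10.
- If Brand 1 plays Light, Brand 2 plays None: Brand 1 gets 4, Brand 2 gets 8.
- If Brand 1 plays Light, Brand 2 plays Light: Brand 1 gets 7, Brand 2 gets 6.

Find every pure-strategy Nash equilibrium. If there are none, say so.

There is no pure-strategy Nash equilibrium.

(None, None): Brand 2 can switch to Light (5 → 10). Not NE.
(None, Light): Brand 1 can switch to Light (0 → 7). Not NE.
(Light, None): Brand 1 can switch to None (4 → 6). Not NE.
(Light, Light): Brand 2 can switch to None (6 → 8). Not NE.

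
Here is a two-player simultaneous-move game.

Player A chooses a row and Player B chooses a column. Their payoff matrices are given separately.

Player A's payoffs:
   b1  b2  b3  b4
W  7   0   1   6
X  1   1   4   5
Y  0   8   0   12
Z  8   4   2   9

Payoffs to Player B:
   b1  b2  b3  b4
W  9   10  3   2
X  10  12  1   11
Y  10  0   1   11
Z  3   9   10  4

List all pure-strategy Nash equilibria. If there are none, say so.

For each player, find the best response to each opponent profile; mutual best responses are the pure NE.
Player A against b1: payoffs 7, 1, 0, 8 → best response Z.
Player A against b2: payoffs 0, 1, 8, 4 → best response Y.
Player A against b3: payoffs 1, 4, 0, 2 → best response X.
Player A against b4: payoffs 6, 5, 12, 9 → best response Y.
Player B against W: payoffs 9, 10, 3, 2 → best response b2.
Player B against X: payoffs 10, 12, 1, 11 → best response b2.
Player B against Y: payoffs 10, 0, 1, 11 → best response b4.
Player B against Z: payoffs 3, 9, 10, 4 → best response b3.
Mutual best responses: (Y, b4).

The unique pure-strategy Nash equilibrium is (Y, b4).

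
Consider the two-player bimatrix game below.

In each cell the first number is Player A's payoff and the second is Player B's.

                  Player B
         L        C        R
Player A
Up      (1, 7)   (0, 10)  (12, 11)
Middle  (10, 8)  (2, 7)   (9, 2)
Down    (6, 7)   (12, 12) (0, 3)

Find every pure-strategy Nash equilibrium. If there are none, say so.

(Up, R), (Middle, L), (Down, C)

Player A against L: payoffs 1, 10, 6 → best response Middle.
Player A against C: payoffs 0, 2, 12 → best response Down.
Player A against R: payoffs 12, 9, 0 → best response Up.
Player B against Up: payoffs 7, 10, 11 → best response R.
Player B against Middle: payoffs 8, 7, 2 → best response L.
Player B against Down: payoffs 7, 12, 3 → best response C.
Mutual best responses: (Up, R); (Middle, L); (Down, C).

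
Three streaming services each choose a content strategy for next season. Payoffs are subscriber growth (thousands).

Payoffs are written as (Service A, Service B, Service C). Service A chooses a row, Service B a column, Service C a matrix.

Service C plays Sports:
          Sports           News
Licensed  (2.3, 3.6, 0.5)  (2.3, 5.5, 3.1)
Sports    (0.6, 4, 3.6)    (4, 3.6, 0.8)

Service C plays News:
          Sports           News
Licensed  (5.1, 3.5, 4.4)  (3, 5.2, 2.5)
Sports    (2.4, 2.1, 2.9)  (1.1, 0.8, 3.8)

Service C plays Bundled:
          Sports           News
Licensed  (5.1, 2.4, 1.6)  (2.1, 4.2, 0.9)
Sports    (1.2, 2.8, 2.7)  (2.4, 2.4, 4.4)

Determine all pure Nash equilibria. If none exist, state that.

No pure-strategy Nash equilibrium.

For each player, find the best response to each opponent profile; mutual best responses are the pure NE.
Service A against (Sports, Sports): payoffs 2.3, 0.6 → best response Licensed.
Service A against (Sports, News): payoffs 5.1, 2.4 → best response Licensed.
Service A against (Sports, Bundled): payoffs 5.1, 1.2 → best response Licensed.
Service A against (News, Sports): payoffs 2.3, 4 → best response Sports.
Service A against (News, News): payoffs 3, 1.1 → best response Licensed.
Service A against (News, Bundled): payoffs 2.1, 2.4 → best response Sports.
Service B against (Licensed, Sports): payoffs 3.6, 5.5 → best response News.
Service B against (Licensed, News): payoffs 3.5, 5.2 → best response News.
Service B against (Licensed, Bundled): payoffs 2.4, 4.2 → best response News.
Service B against (Sports, Sports): payoffs 4, 3.6 → best response Sports.
Service B against (Sports, News): payoffs 2.1, 0.8 → best response Sports.
Service B against (Sports, Bundled): payoffs 2.8, 2.4 → best response Sports.
Service C against (Licensed, Sports): payoffs 0.5, 4.4, 1.6 → best response News.
Service C against (Licensed, News): payoffs 3.1, 2.5, 0.9 → best response Sports.
Service C against (Sports, Sports): payoffs 3.6, 2.9, 2.7 → best response Sports.
Service C against (Sports, News): payoffs 0.8, 3.8, 4.4 → best response Bundled.
No profile is a mutual best response for all players.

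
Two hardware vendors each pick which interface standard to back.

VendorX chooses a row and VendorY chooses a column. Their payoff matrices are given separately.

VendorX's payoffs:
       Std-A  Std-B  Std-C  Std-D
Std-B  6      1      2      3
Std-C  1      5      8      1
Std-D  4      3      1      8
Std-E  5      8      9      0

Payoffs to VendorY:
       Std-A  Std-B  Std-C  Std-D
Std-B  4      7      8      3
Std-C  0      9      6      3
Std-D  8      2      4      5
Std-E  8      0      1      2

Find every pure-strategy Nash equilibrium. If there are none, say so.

Check each profile: it is a Nash equilibrium iff no player can strictly gain by switching unilaterally.
(Std-B, Std-A): VendorY can switch to Std-B (4 → 7). Not NE.
(Std-B, Std-B): VendorX can switch to Std-C (1 → 5). Not NE.
(Std-B, Std-C): VendorX can switch to Std-C (2 → 8). Not NE.
(Std-B, Std-D): VendorX can switch to Std-D (3 → 8). Not NE.
(Std-C, Std-A): VendorX can switch to Std-B (1 → 6). Not NE.
(Std-C, Std-B): VendorX can switch to Std-E (5 → 8). Not NE.
(Std-C, Std-C): VendorX can switch to Std-E (8 → 9). Not NE.
(Std-C, Std-D): VendorX can switch to Std-B (1 → 3). Not NE.
(Std-D, Std-A): VendorX can switch to Std-B (4 → 6). Not NE.
(Std-D, Std-B): VendorX can switch to Std-C (3 → 5). Not NE.
(Std-D, Std-C): VendorX can switch to Std-B (1 → 2). Not NE.
(Std-D, Std-D): VendorY can switch to Std-A (5 → 8). Not NE.
(The remaining 4 profiles each have a profitable deviation by the same check.)

none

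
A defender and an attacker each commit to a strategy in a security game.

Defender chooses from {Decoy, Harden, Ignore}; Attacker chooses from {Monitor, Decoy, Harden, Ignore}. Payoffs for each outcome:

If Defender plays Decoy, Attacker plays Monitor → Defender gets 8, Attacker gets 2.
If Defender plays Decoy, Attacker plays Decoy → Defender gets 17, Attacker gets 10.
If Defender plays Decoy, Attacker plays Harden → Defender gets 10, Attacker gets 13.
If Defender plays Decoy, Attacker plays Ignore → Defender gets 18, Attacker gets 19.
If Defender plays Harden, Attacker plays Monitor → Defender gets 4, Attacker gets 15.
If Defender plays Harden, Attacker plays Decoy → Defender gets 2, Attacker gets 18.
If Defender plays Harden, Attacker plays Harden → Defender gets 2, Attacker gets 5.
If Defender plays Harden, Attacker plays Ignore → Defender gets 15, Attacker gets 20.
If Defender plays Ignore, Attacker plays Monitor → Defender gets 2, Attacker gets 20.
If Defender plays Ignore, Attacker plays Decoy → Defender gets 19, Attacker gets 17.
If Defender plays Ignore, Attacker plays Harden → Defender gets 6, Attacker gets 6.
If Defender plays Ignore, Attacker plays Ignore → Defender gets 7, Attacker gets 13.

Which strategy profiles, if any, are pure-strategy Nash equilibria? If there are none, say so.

For each player, find the best response to each opponent profile; mutual best responses are the pure NE.
Defender against Monitor: payoffs 8, 4, 2 → best response Decoy.
Defender against Decoy: payoffs 17, 2, 19 → best response Ignore.
Defender against Harden: payoffs 10, 2, 6 → best response Decoy.
Defender against Ignore: payoffs 18, 15, 7 → best response Decoy.
Attacker against Decoy: payoffs 2, 10, 13, 19 → best response Ignore.
Attacker against Harden: payoffs 15, 18, 5, 20 → best response Ignore.
Attacker against Ignore: payoffs 20, 17, 6, 13 → best response Monitor.
Mutual best responses: (Decoy, Ignore).

(Decoy, Ignore)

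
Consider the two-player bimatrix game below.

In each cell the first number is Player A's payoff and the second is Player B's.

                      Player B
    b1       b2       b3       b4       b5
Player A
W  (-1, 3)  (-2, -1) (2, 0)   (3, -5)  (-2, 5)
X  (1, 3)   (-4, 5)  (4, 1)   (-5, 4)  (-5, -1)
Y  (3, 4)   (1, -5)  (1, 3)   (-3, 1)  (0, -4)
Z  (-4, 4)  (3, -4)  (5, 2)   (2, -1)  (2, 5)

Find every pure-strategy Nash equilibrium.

(W, b1): Player A can switch to X (-1 → 1). Not NE.
(W, b2): Player A can switch to Y (-2 → 1). Not NE.
(W, b3): Player A can switch to X (2 → 4). Not NE.
(W, b4): Player B can switch to b1 (-5 → 3). Not NE.
(W, b5): Player A can switch to Y (-2 → 0). Not NE.
(X, b1): Player A can switch to Y (1 → 3). Not NE.
(X, b2): Player A can switch to W (-4 → -2). Not NE.
(X, b3): Player A can switch to Z (4 → 5). Not NE.
(Y, b1): Player A gets 3, best alternative 1; Player B gets 4, best alternative 3. No profitable deviation — NE.
(Z, b5): Player A gets 2, best alternative 0; Player B gets 5, best alternative 4. No profitable deviation — NE.
(The remaining 10 profiles each have a profitable deviation by the same check.)

Pure-strategy Nash equilibria: (Y, b1); (Z, b5)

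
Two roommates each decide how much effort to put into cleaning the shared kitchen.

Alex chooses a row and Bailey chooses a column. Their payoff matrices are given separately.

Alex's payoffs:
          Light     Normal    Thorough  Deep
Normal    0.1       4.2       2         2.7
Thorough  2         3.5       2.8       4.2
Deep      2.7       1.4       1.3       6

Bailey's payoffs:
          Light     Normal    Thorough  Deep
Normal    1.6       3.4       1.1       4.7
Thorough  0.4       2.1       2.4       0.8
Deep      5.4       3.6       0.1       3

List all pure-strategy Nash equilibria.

Alex against Light: payoffs 0.1, 2, 2.7 → best response Deep.
Alex against Normal: payoffs 4.2, 3.5, 1.4 → best response Normal.
Alex against Thorough: payoffs 2, 2.8, 1.3 → best response Thorough.
Alex against Deep: payoffs 2.7, 4.2, 6 → best response Deep.
Bailey against Normal: payoffs 1.6, 3.4, 1.1, 4.7 → best response Deep.
Bailey against Thorough: payoffs 0.4, 2.1, 2.4, 0.8 → best response Thorough.
Bailey against Deep: payoffs 5.4, 3.6, 0.1, 3 → best response Light.
Mutual best responses: (Thorough, Thorough); (Deep, Light).

(Thorough, Thorough), (Deep, Light)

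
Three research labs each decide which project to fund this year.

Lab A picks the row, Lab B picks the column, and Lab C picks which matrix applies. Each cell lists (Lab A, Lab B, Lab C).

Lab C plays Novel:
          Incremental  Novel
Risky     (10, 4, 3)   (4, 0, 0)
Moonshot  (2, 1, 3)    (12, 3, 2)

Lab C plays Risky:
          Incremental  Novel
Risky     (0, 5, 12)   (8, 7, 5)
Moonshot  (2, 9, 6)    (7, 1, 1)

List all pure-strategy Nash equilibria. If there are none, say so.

The pure Nash equilibria are (Risky, Novel, Risky) and (Moonshot, Incremental, Risky) and (Moonshot, Novel, Novel).

Lab A against (Incremental, Novel): payoffs 10, 2 → best response Risky.
Lab A against (Incremental, Risky): payoffs 0, 2 → best response Moonshot.
Lab A against (Novel, Novel): payoffs 4, 12 → best response Moonshot.
Lab A against (Novel, Risky): payoffs 8, 7 → best response Risky.
Lab B against (Risky, Novel): payoffs 4, 0 → best response Incremental.
Lab B against (Risky, Risky): payoffs 5, 7 → best response Novel.
Lab B against (Moonshot, Novel): payoffs 1, 3 → best response Novel.
Lab B against (Moonshot, Risky): payoffs 9, 1 → best response Incremental.
Lab C against (Risky, Incremental): payoffs 3, 12 → best response Risky.
Lab C against (Risky, Novel): payoffs 0, 5 → best response Risky.
Lab C against (Moonshot, Incremental): payoffs 3, 6 → best response Risky.
Lab C against (Moonshot, Novel): payoffs 2, 1 → best response Novel.
Mutual best responses: (Risky, Novel, Risky); (Moonshot, Incremental, Risky); (Moonshot, Novel, Novel).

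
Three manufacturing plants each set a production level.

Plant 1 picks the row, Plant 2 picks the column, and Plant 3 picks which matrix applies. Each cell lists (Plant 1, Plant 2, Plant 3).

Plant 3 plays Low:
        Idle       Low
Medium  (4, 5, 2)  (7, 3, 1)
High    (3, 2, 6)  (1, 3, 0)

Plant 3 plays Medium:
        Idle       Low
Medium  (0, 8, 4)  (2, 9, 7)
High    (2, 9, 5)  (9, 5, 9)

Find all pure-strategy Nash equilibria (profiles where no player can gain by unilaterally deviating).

This game has no pure Nash equilibrium.

(Medium, Idle, Low): Plant 3 can switch to Medium (2 → 4). Not NE.
(Medium, Idle, Medium): Plant 1 can switch to High (0 → 2). Not NE.
(Medium, Low, Low): Plant 2 can switch to Idle (3 → 5). Not NE.
(Medium, Low, Medium): Plant 1 can switch to High (2 → 9). Not NE.
(High, Idle, Low): Plant 1 can switch to Medium (3 → 4). Not NE.
(High, Idle, Medium): Plant 3 can switch to Low (5 → 6). Not NE.
(High, Low, Low): Plant 1 can switch to Medium (1 → 7). Not NE.
(High, Low, Medium): Plant 2 can switch to Idle (5 → 9). Not NE.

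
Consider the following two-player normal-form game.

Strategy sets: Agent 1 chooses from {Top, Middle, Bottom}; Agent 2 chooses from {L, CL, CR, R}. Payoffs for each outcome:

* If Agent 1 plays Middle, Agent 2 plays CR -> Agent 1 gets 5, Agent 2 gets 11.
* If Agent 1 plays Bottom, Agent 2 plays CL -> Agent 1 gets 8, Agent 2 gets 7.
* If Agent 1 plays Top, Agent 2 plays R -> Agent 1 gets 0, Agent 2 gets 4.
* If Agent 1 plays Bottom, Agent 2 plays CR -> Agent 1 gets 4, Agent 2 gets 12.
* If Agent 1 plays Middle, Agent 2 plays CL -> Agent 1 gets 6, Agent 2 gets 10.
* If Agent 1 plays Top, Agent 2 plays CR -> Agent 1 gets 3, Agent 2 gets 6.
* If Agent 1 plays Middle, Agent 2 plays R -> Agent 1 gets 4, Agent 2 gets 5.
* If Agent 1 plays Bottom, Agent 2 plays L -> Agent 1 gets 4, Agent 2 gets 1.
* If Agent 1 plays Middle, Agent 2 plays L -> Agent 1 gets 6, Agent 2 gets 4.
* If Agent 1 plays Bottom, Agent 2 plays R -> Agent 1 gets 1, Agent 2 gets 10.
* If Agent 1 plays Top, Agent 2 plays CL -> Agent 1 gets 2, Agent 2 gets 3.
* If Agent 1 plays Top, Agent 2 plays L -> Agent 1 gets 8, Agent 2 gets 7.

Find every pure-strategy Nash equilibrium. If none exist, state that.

(Top, L): Agent 1 gets 8, best alternative 6; Agent 2 gets 7, best alternative 6. No profitable deviation — NE.
(Top, CL): Agent 1 can switch to Middle (2 → 6). Not NE.
(Top, CR): Agent 1 can switch to Middle (3 → 5). Not NE.
(Top, R): Agent 1 can switch to Middle (0 → 4). Not NE.
(Middle, L): Agent 1 can switch to Top (6 → 8). Not NE.
(Middle, CL): Agent 1 can switch to Bottom (6 → 8). Not NE.
(Middle, CR): Agent 1 gets 5, best alternative 4; Agent 2 gets 11, best alternative 10. No profitable deviation — NE.
(Middle, R): Agent 2 can switch to CL (5 → 10). Not NE.
(Bottom, L): Agent 1 can switch to Top (4 → 8). Not NE.
(Bottom, CL): Agent 2 can switch to CR (7 → 12). Not NE.
(Bottom, CR): Agent 1 can switch to Middle (4 → 5). Not NE.
(Bottom, R): Agent 1 can switch to Middle (1 → 4). Not NE.

The pure Nash equilibria are (Top, L) and (Middle, CR).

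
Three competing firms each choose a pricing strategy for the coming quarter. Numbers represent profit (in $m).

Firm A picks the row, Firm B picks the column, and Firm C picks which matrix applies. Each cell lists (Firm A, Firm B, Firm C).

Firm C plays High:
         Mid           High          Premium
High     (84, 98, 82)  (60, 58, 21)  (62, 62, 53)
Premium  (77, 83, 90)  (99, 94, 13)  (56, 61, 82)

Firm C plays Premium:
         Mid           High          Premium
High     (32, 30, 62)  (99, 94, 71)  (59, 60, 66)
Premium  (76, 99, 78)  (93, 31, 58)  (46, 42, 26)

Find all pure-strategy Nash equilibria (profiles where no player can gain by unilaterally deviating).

Check each profile: it is a Nash equilibrium iff no player can strictly gain by switching unilaterally.
(High, Mid, High): Firm A gets 84, best alternative 77; Firm B gets 98, best alternative 62; Firm C gets 82, best alternative 62. No profitable deviation — NE.
(High, Mid, Premium): Firm A can switch to Premium (32 → 76). Not NE.
(High, High, High): Firm A can switch to Premium (60 → 99). Not NE.
(High, High, Premium): Firm A gets 99, best alternative 93; Firm B gets 94, best alternative 60; Firm C gets 71, best alternative 21. No profitable deviation — NE.
(High, Premium, High): Firm B can switch to Mid (62 → 98). Not NE.
(High, Premium, Premium): Firm B can switch to High (60 → 94). Not NE.
(Premium, Mid, High): Firm A can switch to High (77 → 84). Not NE.
(Premium, Mid, Premium): Firm C can switch to High (78 → 90). Not NE.
(Premium, High, High): Firm C can switch to Premium (13 → 58). Not NE.
(Premium, High, Premium): Firm A can switch to High (93 → 99). Not NE.
(Premium, Premium, High): Firm A can switch to High (56 → 62). Not NE.
(Premium, Premium, Premium): Firm A can switch to High (46 → 59). Not NE.

Pure-strategy Nash equilibria: (High, Mid, High), (High, High, Premium)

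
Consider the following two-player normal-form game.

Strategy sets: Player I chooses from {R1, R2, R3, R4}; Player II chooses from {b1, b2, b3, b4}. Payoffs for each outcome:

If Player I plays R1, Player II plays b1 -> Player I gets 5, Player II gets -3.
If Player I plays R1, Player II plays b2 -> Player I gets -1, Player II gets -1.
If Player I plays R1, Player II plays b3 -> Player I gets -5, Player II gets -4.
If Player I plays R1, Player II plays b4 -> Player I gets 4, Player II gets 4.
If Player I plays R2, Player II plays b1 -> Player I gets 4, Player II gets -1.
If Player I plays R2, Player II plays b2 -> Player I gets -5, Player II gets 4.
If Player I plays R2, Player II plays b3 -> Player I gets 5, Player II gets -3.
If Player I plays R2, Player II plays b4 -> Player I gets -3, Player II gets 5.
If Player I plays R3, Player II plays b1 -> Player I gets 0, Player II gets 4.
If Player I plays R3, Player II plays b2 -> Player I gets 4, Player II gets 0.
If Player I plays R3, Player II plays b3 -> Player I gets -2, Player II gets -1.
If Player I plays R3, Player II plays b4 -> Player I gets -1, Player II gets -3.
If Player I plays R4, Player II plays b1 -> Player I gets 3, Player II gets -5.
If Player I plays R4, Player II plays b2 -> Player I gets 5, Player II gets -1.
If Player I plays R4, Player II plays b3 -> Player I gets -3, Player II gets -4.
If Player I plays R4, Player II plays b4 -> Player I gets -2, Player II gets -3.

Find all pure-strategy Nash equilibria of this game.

Check each profile: it is a Nash equilibrium iff no player can strictly gain by switching unilaterally.
(R1, b1): Player II can switch to b2 (-3 → -1). Not NE.
(R1, b2): Player I can switch to R3 (-1 → 4). Not NE.
(R1, b3): Player I can switch to R2 (-5 → 5). Not NE.
(R1, b4): Player I gets 4, best alternative -1; Player II gets 4, best alternative -1. No profitable deviation — NE.
(R2, b1): Player I can switch to R1 (4 → 5). Not NE.
(R2, b2): Player I can switch to R1 (-5 → -1). Not NE.
(R2, b3): Player II can switch to b1 (-3 → -1). Not NE.
(R2, b4): Player I can switch to R1 (-3 → 4). Not NE.
(R3, b1): Player I can switch to R1 (0 → 5). Not NE.
(R4, b2): Player I gets 5, best alternative 4; Player II gets -1, best alternative -3. No profitable deviation — NE.
(The remaining 6 profiles each have a profitable deviation by the same check.)

The pure Nash equilibria are (R1, b4) and (R4, b2).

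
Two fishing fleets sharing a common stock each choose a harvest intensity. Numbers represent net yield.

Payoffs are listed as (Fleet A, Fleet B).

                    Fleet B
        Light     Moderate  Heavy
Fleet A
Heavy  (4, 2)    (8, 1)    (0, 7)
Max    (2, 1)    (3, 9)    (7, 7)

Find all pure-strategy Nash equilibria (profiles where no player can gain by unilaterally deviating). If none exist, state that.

No pure-strategy Nash equilibrium.

Fleet A against Light: payoffs 4, 2 → best response Heavy.
Fleet A against Moderate: payoffs 8, 3 → best response Heavy.
Fleet A against Heavy: payoffs 0, 7 → best response Max.
Fleet B against Heavy: payoffs 2, 1, 7 → best response Heavy.
Fleet B against Max: payoffs 1, 9, 7 → best response Moderate.
No profile is a mutual best response for all players.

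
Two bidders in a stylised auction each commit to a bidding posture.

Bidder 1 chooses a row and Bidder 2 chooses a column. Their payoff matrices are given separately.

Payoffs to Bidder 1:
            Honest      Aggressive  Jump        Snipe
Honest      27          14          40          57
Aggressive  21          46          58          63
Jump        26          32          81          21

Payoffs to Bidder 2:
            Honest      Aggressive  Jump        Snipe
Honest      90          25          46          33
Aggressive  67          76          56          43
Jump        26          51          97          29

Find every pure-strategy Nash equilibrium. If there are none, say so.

Bidder 1 against Honest: payoffs 27, 21, 26 → best response Honest.
Bidder 1 against Aggressive: payoffs 14, 46, 32 → best response Aggressive.
Bidder 1 against Jump: payoffs 40, 58, 81 → best response Jump.
Bidder 1 against Snipe: payoffs 57, 63, 21 → best response Aggressive.
Bidder 2 against Honest: payoffs 90, 25, 46, 33 → best response Honest.
Bidder 2 against Aggressive: payoffs 67, 76, 56, 43 → best response Aggressive.
Bidder 2 against Jump: payoffs 26, 51, 97, 29 → best response Jump.
Mutual best responses: (Honest, Honest); (Aggressive, Aggressive); (Jump, Jump).

(Honest, Honest) and (Aggressive, Aggressive) and (Jump, Jump)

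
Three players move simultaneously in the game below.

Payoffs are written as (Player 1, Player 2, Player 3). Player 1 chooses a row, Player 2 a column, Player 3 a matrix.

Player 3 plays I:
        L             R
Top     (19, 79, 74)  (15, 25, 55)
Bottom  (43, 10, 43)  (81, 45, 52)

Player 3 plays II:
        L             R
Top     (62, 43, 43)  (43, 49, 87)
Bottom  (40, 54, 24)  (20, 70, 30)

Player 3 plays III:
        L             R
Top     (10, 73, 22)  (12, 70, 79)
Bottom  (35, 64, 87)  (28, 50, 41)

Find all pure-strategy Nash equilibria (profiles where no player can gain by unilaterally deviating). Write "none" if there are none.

(Top, R, II) and (Bottom, L, III) and (Bottom, R, I)

Check each profile: it is a Nash equilibrium iff no player can strictly gain by switching unilaterally.
(Top, L, I): Player 1 can switch to Bottom (19 → 43). Not NE.
(Top, L, II): Player 2 can switch to R (43 → 49). Not NE.
(Top, L, III): Player 1 can switch to Bottom (10 → 35). Not NE.
(Top, R, I): Player 1 can switch to Bottom (15 → 81). Not NE.
(Top, R, II): Player 1 gets 43, best alternative 20; Player 2 gets 49, best alternative 43; Player 3 gets 87, best alternative 79. No profitable deviation — NE.
(Top, R, III): Player 1 can switch to Bottom (12 → 28). Not NE.
(Bottom, L, I): Player 2 can switch to R (10 → 45). Not NE.
(Bottom, L, II): Player 1 can switch to Top (40 → 62). Not NE.
(Bottom, L, III): Player 1 gets 35, best alternative 10; Player 2 gets 64, best alternative 50; Player 3 gets 87, best alternative 43. No profitable deviation — NE.
(Bottom, R, I): Player 1 gets 81, best alternative 15; Player 2 gets 45, best alternative 10; Player 3 gets 52, best alternative 41. No profitable deviation — NE.
(Bottom, R, II): Player 1 can switch to Top (20 → 43). Not NE.
(The remaining 1 profile has a profitable deviation by the same check.)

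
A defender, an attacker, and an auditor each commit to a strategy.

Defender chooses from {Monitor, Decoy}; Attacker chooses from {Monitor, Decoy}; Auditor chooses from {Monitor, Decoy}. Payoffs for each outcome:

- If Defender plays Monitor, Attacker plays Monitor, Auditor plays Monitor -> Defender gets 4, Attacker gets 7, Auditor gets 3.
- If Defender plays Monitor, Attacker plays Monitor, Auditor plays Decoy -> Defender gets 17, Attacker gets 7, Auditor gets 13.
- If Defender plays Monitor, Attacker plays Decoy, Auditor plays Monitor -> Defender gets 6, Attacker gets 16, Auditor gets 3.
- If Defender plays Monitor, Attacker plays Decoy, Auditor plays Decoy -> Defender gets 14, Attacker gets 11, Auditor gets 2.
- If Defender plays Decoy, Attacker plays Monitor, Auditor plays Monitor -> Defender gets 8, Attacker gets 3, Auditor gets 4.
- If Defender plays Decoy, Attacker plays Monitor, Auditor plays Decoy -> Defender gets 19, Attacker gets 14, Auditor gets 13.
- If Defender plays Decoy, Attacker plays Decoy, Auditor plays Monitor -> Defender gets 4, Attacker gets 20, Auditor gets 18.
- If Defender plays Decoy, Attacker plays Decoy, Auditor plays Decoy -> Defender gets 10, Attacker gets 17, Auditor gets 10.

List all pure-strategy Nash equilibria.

Defender against (Monitor, Monitor): payoffs 4, 8 → best response Decoy.
Defender against (Monitor, Decoy): payoffs 17, 19 → best response Decoy.
Defender against (Decoy, Monitor): payoffs 6, 4 → best response Monitor.
Defender against (Decoy, Decoy): payoffs 14, 10 → best response Monitor.
Attacker against (Monitor, Monitor): payoffs 7, 16 → best response Decoy.
Attacker against (Monitor, Decoy): payoffs 7, 11 → best response Decoy.
Attacker against (Decoy, Monitor): payoffs 3, 20 → best response Decoy.
Attacker against (Decoy, Decoy): payoffs 14, 17 → best response Decoy.
Auditor against (Monitor, Monitor): payoffs 3, 13 → best response Decoy.
Auditor against (Monitor, Decoy): payoffs 3, 2 → best response Monitor.
Auditor against (Decoy, Monitor): payoffs 4, 13 → best response Decoy.
Auditor against (Decoy, Decoy): payoffs 18, 10 → best response Monitor.
Mutual best responses: (Monitor, Decoy, Monitor).

Pure NE: (Monitor, Decoy, Monitor)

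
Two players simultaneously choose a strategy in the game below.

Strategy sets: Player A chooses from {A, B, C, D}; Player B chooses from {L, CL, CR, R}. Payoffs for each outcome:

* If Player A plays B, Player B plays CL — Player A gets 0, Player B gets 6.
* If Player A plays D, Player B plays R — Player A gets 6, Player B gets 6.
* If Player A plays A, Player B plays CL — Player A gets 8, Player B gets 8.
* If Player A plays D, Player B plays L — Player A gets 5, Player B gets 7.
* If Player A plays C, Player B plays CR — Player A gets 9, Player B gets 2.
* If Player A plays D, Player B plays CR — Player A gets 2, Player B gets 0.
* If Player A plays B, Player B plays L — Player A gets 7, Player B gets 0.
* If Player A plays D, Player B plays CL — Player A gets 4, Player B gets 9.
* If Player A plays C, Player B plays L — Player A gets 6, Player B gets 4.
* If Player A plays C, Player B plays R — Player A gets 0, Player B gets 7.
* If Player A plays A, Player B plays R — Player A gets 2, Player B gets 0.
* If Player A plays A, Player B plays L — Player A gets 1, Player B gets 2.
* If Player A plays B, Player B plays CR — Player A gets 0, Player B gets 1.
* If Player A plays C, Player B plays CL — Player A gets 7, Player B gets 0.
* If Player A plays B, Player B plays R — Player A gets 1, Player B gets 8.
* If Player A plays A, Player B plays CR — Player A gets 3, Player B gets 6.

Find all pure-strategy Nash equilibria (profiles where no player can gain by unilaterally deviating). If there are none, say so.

Mark each player's best response to every combination of opponents' strategies; a profile where every player is best-responding is a pure Nash equilibrium.
Player A against L: payoffs 1, 7, 6, 5 → best response B.
Player A against CL: payoffs 8, 0, 7, 4 → best response A.
Player A against CR: payoffs 3, 0, 9, 2 → best response C.
Player A against R: payoffs 2, 1, 0, 6 → best response D.
Player B against A: payoffs 2, 8, 6, 0 → best response CL.
Player B against B: payoffs 0, 6, 1, 8 → best response R.
Player B against C: payoffs 4, 0, 2, 7 → best response R.
Player B against D: payoffs 7, 9, 0, 6 → best response CL.
Mutual best responses: (A, CL).

The unique pure-strategy Nash equilibrium is (A, CL).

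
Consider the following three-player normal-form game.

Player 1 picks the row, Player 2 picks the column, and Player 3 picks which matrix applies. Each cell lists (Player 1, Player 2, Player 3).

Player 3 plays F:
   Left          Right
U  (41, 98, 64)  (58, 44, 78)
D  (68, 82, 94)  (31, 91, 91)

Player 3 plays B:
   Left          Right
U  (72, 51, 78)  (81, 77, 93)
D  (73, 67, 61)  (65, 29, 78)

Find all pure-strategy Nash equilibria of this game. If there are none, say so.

Check each profile: it is a Nash equilibrium iff no player can strictly gain by switching unilaterally.
(U, Left, F): Player 1 can switch to D (41 → 68). Not NE.
(U, Left, B): Player 1 can switch to D (72 → 73). Not NE.
(U, Right, F): Player 2 can switch to Left (44 → 98). Not NE.
(U, Right, B): Player 1 gets 81, best alternative 65; Player 2 gets 77, best alternative 51; Player 3 gets 93, best alternative 78. No profitable deviation — NE.
(D, Left, F): Player 2 can switch to Right (82 → 91). Not NE.
(D, Left, B): Player 3 can switch to F (61 → 94). Not NE.
(D, Right, F): Player 1 can switch to U (31 → 58). Not NE.
(D, Right, B): Player 1 can switch to U (65 → 81). Not NE.

The unique pure-strategy Nash equilibrium is (U, Right, B).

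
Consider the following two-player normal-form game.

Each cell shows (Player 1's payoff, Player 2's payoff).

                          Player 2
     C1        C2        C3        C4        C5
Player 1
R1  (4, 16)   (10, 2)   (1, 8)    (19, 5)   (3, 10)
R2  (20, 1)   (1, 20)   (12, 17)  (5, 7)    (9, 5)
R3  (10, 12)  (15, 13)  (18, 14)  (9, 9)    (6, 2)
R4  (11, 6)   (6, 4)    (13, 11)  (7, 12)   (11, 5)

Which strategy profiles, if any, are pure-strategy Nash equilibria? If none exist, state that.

Pure NE: (R3, C3)

For each strategy profile, look for a profitable unilateral deviation.
(R1, C1): Player 1 can switch to R2 (4 → 20). Not NE.
(R1, C2): Player 1 can switch to R3 (10 → 15). Not NE.
(R1, C3): Player 1 can switch to R2 (1 → 12). Not NE.
(R1, C4): Player 2 can switch to C1 (5 → 16). Not NE.
(R1, C5): Player 1 can switch to R2 (3 → 9). Not NE.
(R2, C1): Player 2 can switch to C2 (1 → 20). Not NE.
(R2, C2): Player 1 can switch to R1 (1 → 10). Not NE.
(R2, C3): Player 1 can switch to R3 (12 → 18). Not NE.
(R2, C4): Player 1 can switch to R1 (5 → 19). Not NE.
(R2, C5): Player 1 can switch to R4 (9 → 11). Not NE.
(R3, C3): Player 1 gets 18, best alternative 13; Player 2 gets 14, best alternative 13. No profitable deviation — NE.
(The remaining 9 profiles each have a profitable deviation by the same check.)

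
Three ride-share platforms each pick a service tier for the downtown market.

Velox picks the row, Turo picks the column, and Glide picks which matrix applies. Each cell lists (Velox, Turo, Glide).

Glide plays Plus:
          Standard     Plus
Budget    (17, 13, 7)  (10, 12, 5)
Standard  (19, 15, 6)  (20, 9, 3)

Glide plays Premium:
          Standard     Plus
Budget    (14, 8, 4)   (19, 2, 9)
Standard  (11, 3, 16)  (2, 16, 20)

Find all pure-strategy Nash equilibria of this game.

This game has no pure Nash equilibrium.

Velox against (Standard, Plus): payoffs 17, 19 → best response Standard.
Velox against (Standard, Premium): payoffs 14, 11 → best response Budget.
Velox against (Plus, Plus): payoffs 10, 20 → best response Standard.
Velox against (Plus, Premium): payoffs 19, 2 → best response Budget.
Turo against (Budget, Plus): payoffs 13, 12 → best response Standard.
Turo against (Budget, Premium): payoffs 8, 2 → best response Standard.
Turo against (Standard, Plus): payoffs 15, 9 → best response Standard.
Turo against (Standard, Premium): payoffs 3, 16 → best response Plus.
Glide against (Budget, Standard): payoffs 7, 4 → best response Plus.
Glide against (Budget, Plus): payoffs 5, 9 → best response Premium.
Glide against (Standard, Standard): payoffs 6, 16 → best response Premium.
Glide against (Standard, Plus): payoffs 3, 20 → best response Premium.
No profile is a mutual best response for all players.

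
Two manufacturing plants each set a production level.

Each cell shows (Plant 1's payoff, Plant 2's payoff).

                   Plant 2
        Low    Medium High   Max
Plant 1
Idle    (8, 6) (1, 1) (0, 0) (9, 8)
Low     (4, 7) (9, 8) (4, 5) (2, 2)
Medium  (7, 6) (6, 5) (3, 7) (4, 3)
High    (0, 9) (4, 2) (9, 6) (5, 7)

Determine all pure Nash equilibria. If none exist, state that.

For each strategy profile, look for a profitable unilateral deviation.
(Idle, Low): Plant 2 can switch to Max (6 → 8). Not NE.
(Idle, Medium): Plant 1 can switch to Low (1 → 9). Not NE.
(Idle, High): Plant 1 can switch to Low (0 → 4). Not NE.
(Idle, Max): Plant 1 gets 9, best alternative 5; Plant 2 gets 8, best alternative 6. No profitable deviation — NE.
(Low, Low): Plant 1 can switch to Idle (4 → 8). Not NE.
(Low, Medium): Plant 1 gets 9, best alternative 6; Plant 2 gets 8, best alternative 7. No profitable deviation — NE.
(Low, High): Plant 1 can switch to High (4 → 9). Not NE.
(Low, Max): Plant 1 can switch to Idle (2 → 9). Not NE.
(Medium, Low): Plant 1 can switch to Idle (7 → 8). Not NE.
(Medium, Medium): Plant 1 can switch to Low (6 → 9). Not NE.
(The remaining 6 profiles each have a profitable deviation by the same check.)

Pure-strategy Nash equilibria: (Idle, Max), (Low, Medium)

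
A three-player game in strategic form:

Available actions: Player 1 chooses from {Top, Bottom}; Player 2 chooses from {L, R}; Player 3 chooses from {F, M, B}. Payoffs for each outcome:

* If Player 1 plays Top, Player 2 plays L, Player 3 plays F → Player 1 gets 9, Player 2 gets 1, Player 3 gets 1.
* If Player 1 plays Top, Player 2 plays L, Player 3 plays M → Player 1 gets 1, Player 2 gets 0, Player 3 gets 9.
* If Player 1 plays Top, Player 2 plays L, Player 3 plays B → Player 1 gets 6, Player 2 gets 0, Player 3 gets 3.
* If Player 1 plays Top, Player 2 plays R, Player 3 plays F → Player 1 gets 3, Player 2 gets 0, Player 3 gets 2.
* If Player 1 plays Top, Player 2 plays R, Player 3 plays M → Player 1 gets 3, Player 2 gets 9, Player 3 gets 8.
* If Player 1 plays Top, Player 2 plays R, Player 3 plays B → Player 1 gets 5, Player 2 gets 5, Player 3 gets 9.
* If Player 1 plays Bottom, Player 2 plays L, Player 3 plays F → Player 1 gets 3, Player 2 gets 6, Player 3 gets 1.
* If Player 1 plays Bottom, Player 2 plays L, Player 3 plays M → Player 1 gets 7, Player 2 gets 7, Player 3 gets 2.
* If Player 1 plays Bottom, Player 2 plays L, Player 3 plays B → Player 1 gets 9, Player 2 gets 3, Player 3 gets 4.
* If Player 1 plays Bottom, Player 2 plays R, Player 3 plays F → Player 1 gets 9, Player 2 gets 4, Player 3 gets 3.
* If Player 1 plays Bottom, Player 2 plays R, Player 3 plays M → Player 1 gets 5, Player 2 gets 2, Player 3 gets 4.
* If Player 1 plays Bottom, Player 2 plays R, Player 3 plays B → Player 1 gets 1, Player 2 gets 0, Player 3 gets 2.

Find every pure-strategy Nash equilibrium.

Player 1 against (L, F): payoffs 9, 3 → best response Top.
Player 1 against (L, M): payoffs 1, 7 → best response Bottom.
Player 1 against (L, B): payoffs 6, 9 → best response Bottom.
Player 1 against (R, F): payoffs 3, 9 → best response Bottom.
Player 1 against (R, M): payoffs 3, 5 → best response Bottom.
Player 1 against (R, B): payoffs 5, 1 → best response Top.
Player 2 against (Top, F): payoffs 1, 0 → best response L.
Player 2 against (Top, M): payoffs 0, 9 → best response R.
Player 2 against (Top, B): payoffs 0, 5 → best response R.
Player 2 against (Bottom, F): payoffs 6, 4 → best response L.
Player 2 against (Bottom, M): payoffs 7, 2 → best response L.
Player 2 against (Bottom, B): payoffs 3, 0 → best response L.
Player 3 against (Top, L): payoffs 1, 9, 3 → best response M.
Player 3 against (Top, R): payoffs 2, 8, 9 → best response B.
Player 3 against (Bottom, L): payoffs 1, 2, 4 → best response B.
Player 3 against (Bottom, R): payoffs 3, 4, 2 → best response M.
Mutual best responses: (Top, R, B); (Bottom, L, B).

(Top, R, B); (Bottom, L, B)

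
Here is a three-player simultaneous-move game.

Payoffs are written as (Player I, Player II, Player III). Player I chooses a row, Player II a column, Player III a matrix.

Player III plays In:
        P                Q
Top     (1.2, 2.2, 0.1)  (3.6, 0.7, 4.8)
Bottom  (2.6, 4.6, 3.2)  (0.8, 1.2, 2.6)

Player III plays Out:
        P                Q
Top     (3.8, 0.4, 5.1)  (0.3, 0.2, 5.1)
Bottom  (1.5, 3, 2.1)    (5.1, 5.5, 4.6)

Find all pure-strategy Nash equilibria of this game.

(Top, P, Out) and (Bottom, P, In) and (Bottom, Q, Out)

Player I against (P, In): payoffs 1.2, 2.6 → best response Bottom.
Player I against (P, Out): payoffs 3.8, 1.5 → best response Top.
Player I against (Q, In): payoffs 3.6, 0.8 → best response Top.
Player I against (Q, Out): payoffs 0.3, 5.1 → best response Bottom.
Player II against (Top, In): payoffs 2.2, 0.7 → best response P.
Player II against (Top, Out): payoffs 0.4, 0.2 → best response P.
Player II against (Bottom, In): payoffs 4.6, 1.2 → best response P.
Player II against (Bottom, Out): payoffs 3, 5.5 → best response Q.
Player III against (Top, P): payoffs 0.1, 5.1 → best response Out.
Player III against (Top, Q): payoffs 4.8, 5.1 → best response Out.
Player III against (Bottom, P): payoffs 3.2, 2.1 → best response In.
Player III against (Bottom, Q): payoffs 2.6, 4.6 → best response Out.
Mutual best responses: (Top, P, Out); (Bottom, P, In); (Bottom, Q, Out).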